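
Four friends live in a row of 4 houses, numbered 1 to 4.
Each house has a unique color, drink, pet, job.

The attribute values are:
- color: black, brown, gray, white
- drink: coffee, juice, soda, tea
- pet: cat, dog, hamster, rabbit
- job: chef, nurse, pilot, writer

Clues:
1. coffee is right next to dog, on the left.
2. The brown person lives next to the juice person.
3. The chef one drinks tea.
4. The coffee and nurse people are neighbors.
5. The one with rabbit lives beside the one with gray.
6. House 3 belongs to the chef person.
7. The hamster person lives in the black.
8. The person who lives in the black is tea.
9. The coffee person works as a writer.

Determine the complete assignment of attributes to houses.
Solution:

House | Color | Drink | Pet | Job
---------------------------------
  1   | brown | coffee | rabbit | writer
  2   | gray | juice | dog | nurse
  3   | black | tea | hamster | chef
  4   | white | soda | cat | pilot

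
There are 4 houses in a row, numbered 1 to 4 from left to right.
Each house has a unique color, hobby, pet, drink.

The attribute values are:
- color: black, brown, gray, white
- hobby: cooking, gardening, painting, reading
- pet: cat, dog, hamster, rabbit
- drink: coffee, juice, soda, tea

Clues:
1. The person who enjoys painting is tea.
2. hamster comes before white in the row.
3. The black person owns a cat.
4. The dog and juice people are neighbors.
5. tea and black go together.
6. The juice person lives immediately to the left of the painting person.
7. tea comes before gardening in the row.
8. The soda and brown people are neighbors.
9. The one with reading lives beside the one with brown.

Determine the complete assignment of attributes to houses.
Solution:

House | Color | Hobby | Pet | Drink
-----------------------------------
  1   | gray | reading | dog | soda
  2   | brown | cooking | hamster | juice
  3   | black | painting | cat | tea
  4   | white | gardening | rabbit | coffee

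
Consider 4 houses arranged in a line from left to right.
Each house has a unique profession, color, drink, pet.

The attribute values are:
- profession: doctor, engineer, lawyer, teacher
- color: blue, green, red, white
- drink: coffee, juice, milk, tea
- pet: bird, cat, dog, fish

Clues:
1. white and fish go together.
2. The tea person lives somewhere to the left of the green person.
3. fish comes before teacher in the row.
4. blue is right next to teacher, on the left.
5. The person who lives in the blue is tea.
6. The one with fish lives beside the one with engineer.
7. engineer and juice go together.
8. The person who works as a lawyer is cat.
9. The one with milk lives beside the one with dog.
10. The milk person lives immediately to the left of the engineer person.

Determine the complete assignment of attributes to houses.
Solution:

House | Profession | Color | Drink | Pet
----------------------------------------
  1   | doctor | white | milk | fish
  2   | engineer | red | juice | dog
  3   | lawyer | blue | tea | cat
  4   | teacher | green | coffee | bird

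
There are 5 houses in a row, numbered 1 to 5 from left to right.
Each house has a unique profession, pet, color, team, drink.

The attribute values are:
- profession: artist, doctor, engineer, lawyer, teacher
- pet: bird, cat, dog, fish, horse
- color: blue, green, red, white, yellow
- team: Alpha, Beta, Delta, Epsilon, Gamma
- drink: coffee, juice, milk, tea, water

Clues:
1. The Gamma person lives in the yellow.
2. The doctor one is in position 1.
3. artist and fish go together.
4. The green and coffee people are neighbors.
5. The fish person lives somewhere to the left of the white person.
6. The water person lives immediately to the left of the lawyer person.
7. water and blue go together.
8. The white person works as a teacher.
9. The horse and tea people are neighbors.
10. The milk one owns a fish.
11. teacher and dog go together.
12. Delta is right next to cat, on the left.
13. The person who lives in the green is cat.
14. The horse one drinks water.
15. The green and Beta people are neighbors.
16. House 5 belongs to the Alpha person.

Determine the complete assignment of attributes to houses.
Solution:

House | Profession | Pet | Color | Team | Drink
-----------------------------------------------
  1   | doctor | horse | blue | Delta | water
  2   | lawyer | cat | green | Epsilon | tea
  3   | engineer | bird | red | Beta | coffee
  4   | artist | fish | yellow | Gamma | milk
  5   | teacher | dog | white | Alpha | juice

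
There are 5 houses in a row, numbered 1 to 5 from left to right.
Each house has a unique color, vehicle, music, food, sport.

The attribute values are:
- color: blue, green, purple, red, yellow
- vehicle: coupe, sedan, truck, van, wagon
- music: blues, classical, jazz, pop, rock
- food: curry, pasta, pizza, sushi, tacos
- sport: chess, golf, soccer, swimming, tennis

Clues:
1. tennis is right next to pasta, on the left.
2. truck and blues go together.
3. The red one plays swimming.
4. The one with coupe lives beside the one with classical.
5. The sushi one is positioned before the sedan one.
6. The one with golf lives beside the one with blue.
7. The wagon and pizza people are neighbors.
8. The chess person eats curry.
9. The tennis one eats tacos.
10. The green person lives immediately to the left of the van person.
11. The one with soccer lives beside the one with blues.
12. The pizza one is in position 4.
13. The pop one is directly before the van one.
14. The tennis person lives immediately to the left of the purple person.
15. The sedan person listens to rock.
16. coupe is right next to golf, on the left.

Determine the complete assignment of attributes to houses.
Solution:

House | Color | Vehicle | Music | Food | Sport
----------------------------------------------
  1   | green | coupe | pop | tacos | tennis
  2   | purple | van | classical | pasta | golf
  3   | blue | wagon | jazz | sushi | soccer
  4   | red | truck | blues | pizza | swimming
  5   | yellow | sedan | rock | curry | chess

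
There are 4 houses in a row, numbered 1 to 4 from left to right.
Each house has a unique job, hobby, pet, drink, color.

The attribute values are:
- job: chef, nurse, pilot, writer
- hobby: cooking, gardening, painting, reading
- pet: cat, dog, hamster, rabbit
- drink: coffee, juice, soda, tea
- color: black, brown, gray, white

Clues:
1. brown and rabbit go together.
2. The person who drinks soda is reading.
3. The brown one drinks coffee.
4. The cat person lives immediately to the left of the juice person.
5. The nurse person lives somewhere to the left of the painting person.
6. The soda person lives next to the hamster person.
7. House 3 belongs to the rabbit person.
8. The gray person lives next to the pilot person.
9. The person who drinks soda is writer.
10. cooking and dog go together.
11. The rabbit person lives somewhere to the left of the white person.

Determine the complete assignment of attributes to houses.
Solution:

House | Job | Hobby | Pet | Drink | Color
-----------------------------------------
  1   | writer | reading | cat | soda | black
  2   | nurse | gardening | hamster | juice | gray
  3   | pilot | painting | rabbit | coffee | brown
  4   | chef | cooking | dog | tea | white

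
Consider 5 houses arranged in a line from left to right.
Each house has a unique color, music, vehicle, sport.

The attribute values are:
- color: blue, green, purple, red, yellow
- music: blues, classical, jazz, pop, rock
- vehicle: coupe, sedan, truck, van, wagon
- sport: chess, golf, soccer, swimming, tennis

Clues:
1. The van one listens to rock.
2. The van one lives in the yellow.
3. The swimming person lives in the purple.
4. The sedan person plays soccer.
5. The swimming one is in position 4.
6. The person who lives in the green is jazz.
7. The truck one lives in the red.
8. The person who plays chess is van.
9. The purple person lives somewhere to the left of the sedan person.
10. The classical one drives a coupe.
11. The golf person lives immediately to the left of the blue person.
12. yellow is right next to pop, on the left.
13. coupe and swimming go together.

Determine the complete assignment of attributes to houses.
Solution:

House | Color | Music | Vehicle | Sport
---------------------------------------
  1   | yellow | rock | van | chess
  2   | red | pop | truck | golf
  3   | blue | blues | wagon | tennis
  4   | purple | classical | coupe | swimming
  5   | green | jazz | sedan | soccer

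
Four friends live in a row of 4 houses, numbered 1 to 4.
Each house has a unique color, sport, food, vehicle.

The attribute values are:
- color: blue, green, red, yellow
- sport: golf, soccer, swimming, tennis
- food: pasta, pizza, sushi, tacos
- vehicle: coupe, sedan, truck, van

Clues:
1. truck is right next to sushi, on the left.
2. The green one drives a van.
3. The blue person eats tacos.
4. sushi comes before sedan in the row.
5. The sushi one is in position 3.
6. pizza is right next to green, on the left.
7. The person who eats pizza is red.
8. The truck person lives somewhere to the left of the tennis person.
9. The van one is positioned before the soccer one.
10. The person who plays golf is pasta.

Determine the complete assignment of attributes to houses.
Solution:

House | Color | Sport | Food | Vehicle
--------------------------------------
  1   | yellow | golf | pasta | coupe
  2   | red | swimming | pizza | truck
  3   | green | tennis | sushi | van
  4   | blue | soccer | tacos | sedan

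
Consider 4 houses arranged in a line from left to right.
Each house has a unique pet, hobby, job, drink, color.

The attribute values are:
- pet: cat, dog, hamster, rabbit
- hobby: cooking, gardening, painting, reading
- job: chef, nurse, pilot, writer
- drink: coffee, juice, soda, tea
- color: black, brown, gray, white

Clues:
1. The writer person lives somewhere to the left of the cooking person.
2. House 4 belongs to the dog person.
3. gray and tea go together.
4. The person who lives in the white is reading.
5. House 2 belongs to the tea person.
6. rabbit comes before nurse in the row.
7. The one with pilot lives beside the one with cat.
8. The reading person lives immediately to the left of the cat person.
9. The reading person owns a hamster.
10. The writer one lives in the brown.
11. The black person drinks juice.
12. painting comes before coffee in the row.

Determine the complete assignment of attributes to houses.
Solution:

House | Pet | Hobby | Job | Drink | Color
-----------------------------------------
  1   | hamster | reading | pilot | soda | white
  2   | cat | painting | chef | tea | gray
  3   | rabbit | gardening | writer | coffee | brown
  4   | dog | cooking | nurse | juice | black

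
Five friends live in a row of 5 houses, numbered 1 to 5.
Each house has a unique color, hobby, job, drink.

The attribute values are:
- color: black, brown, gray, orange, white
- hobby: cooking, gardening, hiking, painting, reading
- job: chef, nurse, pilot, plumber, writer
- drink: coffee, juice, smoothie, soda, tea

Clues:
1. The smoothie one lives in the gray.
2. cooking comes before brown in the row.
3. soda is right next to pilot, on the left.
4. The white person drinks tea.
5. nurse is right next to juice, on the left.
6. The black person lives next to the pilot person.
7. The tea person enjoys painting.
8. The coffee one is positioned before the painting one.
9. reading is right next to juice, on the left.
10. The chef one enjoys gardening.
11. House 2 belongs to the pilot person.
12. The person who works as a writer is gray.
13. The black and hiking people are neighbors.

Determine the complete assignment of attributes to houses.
Solution:

House | Color | Hobby | Job | Drink
-----------------------------------
  1   | black | reading | nurse | soda
  2   | orange | hiking | pilot | juice
  3   | gray | cooking | writer | smoothie
  4   | brown | gardening | chef | coffee
  5   | white | painting | plumber | tea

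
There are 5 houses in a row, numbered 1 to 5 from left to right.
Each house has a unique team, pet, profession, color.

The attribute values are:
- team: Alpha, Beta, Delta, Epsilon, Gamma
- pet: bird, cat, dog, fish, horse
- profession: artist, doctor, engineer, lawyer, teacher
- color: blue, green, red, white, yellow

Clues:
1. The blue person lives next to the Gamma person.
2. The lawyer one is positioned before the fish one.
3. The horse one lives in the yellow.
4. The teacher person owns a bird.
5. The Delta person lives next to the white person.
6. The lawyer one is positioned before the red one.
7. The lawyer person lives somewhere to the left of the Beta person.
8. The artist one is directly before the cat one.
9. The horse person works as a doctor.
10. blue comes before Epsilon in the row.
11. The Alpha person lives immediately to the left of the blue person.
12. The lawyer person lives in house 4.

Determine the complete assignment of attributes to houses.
Solution:

House | Team | Pet | Profession | Color
---------------------------------------
  1   | Alpha | horse | doctor | yellow
  2   | Delta | bird | teacher | blue
  3   | Gamma | dog | artist | white
  4   | Epsilon | cat | lawyer | green
  5   | Beta | fish | engineer | red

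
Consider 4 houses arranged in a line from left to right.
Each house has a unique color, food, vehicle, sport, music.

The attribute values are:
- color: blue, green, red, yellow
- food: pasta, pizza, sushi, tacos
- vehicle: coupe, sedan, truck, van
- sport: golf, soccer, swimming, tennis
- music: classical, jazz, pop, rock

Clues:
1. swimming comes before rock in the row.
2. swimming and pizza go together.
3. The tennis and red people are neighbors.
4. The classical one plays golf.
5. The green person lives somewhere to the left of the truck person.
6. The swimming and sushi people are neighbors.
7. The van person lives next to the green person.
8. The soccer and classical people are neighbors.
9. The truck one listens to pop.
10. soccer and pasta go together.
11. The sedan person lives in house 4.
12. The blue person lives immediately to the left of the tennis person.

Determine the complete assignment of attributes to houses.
Solution:

House | Color | Food | Vehicle | Sport | Music
----------------------------------------------
  1   | blue | pizza | van | swimming | jazz
  2   | green | sushi | coupe | tennis | rock
  3   | red | pasta | truck | soccer | pop
  4   | yellow | tacos | sedan | golf | classical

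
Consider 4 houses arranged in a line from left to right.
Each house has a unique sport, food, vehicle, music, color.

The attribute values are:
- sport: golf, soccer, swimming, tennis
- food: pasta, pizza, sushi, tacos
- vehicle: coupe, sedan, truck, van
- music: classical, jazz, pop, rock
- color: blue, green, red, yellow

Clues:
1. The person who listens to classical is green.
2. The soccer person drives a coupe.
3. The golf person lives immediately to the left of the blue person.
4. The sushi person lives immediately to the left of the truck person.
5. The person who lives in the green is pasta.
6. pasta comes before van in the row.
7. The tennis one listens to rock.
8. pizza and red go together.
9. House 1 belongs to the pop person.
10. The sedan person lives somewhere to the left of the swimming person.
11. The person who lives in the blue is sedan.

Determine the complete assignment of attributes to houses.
Solution:

House | Sport | Food | Vehicle | Music | Color
----------------------------------------------
  1   | soccer | sushi | coupe | pop | yellow
  2   | golf | pasta | truck | classical | green
  3   | tennis | tacos | sedan | rock | blue
  4   | swimming | pizza | van | jazz | red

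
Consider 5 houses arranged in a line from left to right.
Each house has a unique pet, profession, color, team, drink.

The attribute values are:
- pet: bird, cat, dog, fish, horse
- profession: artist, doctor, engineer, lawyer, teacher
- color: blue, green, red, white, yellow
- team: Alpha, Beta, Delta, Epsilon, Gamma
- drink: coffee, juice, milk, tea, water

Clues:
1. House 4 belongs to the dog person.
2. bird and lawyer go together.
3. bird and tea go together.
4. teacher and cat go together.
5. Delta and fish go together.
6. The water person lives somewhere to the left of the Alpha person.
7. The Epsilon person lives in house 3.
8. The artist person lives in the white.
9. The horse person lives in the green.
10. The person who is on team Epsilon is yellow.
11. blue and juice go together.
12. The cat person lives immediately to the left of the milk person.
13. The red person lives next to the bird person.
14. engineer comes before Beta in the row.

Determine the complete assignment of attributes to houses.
Solution:

House | Pet | Profession | Color | Team | Drink
-----------------------------------------------
  1   | cat | teacher | blue | Gamma | juice
  2   | fish | engineer | red | Delta | milk
  3   | bird | lawyer | yellow | Epsilon | tea
  4   | dog | artist | white | Beta | water
  5   | horse | doctor | green | Alpha | coffee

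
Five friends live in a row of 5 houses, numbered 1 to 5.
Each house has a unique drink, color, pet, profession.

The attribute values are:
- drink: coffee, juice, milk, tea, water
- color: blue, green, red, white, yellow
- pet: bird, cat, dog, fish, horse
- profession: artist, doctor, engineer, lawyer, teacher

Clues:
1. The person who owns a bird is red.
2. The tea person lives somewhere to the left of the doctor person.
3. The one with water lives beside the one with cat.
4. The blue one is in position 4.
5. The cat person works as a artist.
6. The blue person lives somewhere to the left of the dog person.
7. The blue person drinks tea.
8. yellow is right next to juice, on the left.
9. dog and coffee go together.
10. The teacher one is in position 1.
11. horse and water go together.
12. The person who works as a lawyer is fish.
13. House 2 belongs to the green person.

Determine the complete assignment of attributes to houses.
Solution:

House | Drink | Color | Pet | Profession
----------------------------------------
  1   | water | yellow | horse | teacher
  2   | juice | green | cat | artist
  3   | milk | red | bird | engineer
  4   | tea | blue | fish | lawyer
  5   | coffee | white | dog | doctor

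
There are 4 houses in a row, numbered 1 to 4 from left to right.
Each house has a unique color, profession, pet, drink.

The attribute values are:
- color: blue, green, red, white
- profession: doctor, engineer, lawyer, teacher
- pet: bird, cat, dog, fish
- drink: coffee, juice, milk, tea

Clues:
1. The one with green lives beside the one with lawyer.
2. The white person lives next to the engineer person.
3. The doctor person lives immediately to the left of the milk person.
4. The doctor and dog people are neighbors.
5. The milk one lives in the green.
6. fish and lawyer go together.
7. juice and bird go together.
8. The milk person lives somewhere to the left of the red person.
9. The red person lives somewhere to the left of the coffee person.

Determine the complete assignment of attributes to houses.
Solution:

House | Color | Profession | Pet | Drink
----------------------------------------
  1   | white | doctor | bird | juice
  2   | green | engineer | dog | milk
  3   | red | lawyer | fish | tea
  4   | blue | teacher | cat | coffee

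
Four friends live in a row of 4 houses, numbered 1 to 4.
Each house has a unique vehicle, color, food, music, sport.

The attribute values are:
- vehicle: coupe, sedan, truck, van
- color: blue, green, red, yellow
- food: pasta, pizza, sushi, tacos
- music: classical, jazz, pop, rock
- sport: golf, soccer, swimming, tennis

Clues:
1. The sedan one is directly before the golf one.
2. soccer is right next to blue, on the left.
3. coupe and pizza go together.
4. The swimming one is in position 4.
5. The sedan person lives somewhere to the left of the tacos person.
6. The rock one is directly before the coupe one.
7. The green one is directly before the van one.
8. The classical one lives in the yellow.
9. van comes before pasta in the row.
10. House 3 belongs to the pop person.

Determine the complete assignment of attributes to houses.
Solution:

House | Vehicle | Color | Food | Music | Sport
----------------------------------------------
  1   | sedan | green | sushi | jazz | soccer
  2   | van | blue | tacos | rock | golf
  3   | coupe | red | pizza | pop | tennis
  4   | truck | yellow | pasta | classical | swimming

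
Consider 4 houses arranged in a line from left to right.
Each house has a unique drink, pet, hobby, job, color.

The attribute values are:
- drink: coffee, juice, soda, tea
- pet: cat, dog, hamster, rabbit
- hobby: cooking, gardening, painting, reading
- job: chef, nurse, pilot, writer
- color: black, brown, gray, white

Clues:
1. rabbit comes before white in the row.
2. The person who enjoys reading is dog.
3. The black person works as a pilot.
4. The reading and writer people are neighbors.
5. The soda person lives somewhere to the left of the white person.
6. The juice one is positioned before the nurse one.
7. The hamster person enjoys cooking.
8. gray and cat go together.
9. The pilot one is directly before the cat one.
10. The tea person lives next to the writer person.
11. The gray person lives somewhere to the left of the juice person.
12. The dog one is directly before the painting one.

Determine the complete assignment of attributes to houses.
Solution:

House | Drink | Pet | Hobby | Job | Color
-----------------------------------------
  1   | tea | dog | reading | pilot | black
  2   | soda | cat | painting | writer | gray
  3   | juice | rabbit | gardening | chef | brown
  4   | coffee | hamster | cooking | nurse | white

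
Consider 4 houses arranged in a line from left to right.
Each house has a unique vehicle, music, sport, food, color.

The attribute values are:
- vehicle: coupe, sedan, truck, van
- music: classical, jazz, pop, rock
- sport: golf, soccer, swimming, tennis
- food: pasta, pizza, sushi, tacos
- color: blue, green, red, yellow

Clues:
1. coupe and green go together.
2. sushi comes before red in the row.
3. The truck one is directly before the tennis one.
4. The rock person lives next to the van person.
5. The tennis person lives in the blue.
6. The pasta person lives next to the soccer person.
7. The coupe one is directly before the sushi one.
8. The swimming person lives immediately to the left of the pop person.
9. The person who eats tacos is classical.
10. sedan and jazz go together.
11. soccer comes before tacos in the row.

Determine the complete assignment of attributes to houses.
Solution:

House | Vehicle | Music | Sport | Food | Color
----------------------------------------------
  1   | coupe | rock | swimming | pasta | green
  2   | van | pop | soccer | sushi | yellow
  3   | truck | classical | golf | tacos | red
  4   | sedan | jazz | tennis | pizza | blue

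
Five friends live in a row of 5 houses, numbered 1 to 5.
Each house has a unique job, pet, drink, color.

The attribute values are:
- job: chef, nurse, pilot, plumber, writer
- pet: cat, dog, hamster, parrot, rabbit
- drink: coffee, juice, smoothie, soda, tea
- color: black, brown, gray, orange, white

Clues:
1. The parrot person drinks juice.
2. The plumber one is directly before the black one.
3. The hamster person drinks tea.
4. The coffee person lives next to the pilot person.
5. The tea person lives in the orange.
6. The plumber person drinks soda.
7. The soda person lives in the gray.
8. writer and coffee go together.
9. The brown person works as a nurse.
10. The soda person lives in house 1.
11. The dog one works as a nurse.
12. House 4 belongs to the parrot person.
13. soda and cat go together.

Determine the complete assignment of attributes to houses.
Solution:

House | Job | Pet | Drink | Color
---------------------------------
  1   | plumber | cat | soda | gray
  2   | writer | rabbit | coffee | black
  3   | pilot | hamster | tea | orange
  4   | chef | parrot | juice | white
  5   | nurse | dog | smoothie | brown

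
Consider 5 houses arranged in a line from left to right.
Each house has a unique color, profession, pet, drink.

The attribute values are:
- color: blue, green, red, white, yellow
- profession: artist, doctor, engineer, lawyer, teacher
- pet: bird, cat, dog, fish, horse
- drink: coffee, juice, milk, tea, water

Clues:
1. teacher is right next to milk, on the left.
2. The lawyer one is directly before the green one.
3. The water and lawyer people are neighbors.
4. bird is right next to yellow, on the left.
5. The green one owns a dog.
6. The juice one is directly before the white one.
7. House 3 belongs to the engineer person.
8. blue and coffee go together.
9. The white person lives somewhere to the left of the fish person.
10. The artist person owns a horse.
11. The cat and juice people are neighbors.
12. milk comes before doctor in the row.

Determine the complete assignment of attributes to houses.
Solution:

House | Color | Profession | Pet | Drink
----------------------------------------
  1   | red | teacher | bird | water
  2   | yellow | lawyer | cat | milk
  3   | green | engineer | dog | juice
  4   | white | artist | horse | tea
  5   | blue | doctor | fish | coffee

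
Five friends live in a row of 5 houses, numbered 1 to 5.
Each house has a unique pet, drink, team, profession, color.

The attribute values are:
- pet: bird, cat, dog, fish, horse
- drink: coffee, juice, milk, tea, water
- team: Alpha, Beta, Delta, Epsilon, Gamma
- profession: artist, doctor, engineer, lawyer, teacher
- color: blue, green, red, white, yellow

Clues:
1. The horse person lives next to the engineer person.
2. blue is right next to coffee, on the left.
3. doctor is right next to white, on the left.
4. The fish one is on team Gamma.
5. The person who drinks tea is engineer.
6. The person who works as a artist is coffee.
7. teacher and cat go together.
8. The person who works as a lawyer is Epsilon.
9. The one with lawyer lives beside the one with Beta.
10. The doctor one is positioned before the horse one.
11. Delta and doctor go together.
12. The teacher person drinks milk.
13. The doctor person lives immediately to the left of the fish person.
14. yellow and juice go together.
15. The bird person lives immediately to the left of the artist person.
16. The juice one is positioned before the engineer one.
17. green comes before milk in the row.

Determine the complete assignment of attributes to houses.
Solution:

House | Pet | Drink | Team | Profession | Color
-----------------------------------------------
  1   | bird | water | Delta | doctor | blue
  2   | fish | coffee | Gamma | artist | white
  3   | horse | juice | Epsilon | lawyer | yellow
  4   | dog | tea | Beta | engineer | green
  5   | cat | milk | Alpha | teacher | red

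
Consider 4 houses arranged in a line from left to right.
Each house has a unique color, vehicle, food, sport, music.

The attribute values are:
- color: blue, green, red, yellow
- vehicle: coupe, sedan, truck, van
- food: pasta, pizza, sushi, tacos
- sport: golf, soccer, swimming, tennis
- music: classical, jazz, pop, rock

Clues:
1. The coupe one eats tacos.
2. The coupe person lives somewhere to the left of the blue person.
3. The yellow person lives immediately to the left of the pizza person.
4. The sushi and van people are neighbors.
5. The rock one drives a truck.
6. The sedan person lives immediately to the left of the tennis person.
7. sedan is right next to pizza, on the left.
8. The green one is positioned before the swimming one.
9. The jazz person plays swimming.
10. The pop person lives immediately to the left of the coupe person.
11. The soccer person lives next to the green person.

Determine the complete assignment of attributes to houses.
Solution:

House | Color | Vehicle | Food | Sport | Music
----------------------------------------------
  1   | yellow | sedan | sushi | soccer | classical
  2   | green | van | pizza | tennis | pop
  3   | red | coupe | tacos | swimming | jazz
  4   | blue | truck | pasta | golf | rock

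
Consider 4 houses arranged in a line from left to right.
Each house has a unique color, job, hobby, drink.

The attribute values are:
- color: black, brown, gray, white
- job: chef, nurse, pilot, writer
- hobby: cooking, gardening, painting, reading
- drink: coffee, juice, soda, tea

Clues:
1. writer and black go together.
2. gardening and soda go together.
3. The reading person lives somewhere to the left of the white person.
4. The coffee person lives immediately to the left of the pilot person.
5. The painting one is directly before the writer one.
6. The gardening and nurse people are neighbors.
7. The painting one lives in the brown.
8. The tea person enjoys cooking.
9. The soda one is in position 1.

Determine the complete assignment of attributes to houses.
Solution:

House | Color | Job | Hobby | Drink
-----------------------------------
  1   | gray | chef | gardening | soda
  2   | brown | nurse | painting | juice
  3   | black | writer | reading | coffee
  4   | white | pilot | cooking | tea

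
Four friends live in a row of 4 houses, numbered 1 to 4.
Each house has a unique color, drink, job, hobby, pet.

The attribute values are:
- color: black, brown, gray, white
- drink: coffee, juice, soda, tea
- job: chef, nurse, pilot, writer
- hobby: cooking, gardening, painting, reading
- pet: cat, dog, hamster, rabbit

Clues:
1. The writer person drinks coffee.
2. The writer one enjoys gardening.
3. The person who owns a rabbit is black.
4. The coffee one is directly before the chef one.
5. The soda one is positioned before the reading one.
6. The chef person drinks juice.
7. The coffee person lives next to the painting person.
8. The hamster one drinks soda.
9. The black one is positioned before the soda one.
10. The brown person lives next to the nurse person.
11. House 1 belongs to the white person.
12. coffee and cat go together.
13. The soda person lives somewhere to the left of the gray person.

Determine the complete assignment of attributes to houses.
Solution:

House | Color | Drink | Job | Hobby | Pet
-----------------------------------------
  1   | white | coffee | writer | gardening | cat
  2   | black | juice | chef | painting | rabbit
  3   | brown | soda | pilot | cooking | hamster
  4   | gray | tea | nurse | reading | dog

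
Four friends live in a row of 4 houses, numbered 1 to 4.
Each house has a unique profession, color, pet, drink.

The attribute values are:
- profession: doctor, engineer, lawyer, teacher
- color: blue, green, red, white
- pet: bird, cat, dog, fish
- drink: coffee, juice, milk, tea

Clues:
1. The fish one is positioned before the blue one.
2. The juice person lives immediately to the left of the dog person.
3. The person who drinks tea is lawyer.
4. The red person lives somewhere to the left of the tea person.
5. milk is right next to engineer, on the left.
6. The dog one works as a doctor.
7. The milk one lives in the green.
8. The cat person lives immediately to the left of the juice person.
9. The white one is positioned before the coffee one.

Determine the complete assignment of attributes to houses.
Solution:

House | Profession | Color | Pet | Drink
----------------------------------------
  1   | teacher | green | cat | milk
  2   | engineer | white | fish | juice
  3   | doctor | red | dog | coffee
  4   | lawyer | blue | bird | tea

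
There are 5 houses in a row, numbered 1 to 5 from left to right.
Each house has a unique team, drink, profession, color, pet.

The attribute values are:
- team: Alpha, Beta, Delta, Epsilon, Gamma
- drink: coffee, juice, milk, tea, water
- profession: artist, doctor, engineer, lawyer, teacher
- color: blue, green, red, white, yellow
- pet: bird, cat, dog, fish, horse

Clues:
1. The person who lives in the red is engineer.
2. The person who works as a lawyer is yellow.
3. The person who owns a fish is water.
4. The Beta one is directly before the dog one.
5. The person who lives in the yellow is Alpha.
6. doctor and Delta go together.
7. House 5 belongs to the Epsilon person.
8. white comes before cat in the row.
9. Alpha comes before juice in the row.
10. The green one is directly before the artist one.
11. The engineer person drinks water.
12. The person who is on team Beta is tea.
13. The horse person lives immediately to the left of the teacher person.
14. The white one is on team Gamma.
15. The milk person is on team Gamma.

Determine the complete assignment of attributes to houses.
Solution:

House | Team | Drink | Profession | Color | Pet
-----------------------------------------------
  1   | Alpha | coffee | lawyer | yellow | horse
  2   | Beta | tea | teacher | green | bird
  3   | Gamma | milk | artist | white | dog
  4   | Delta | juice | doctor | blue | cat
  5   | Epsilon | water | engineer | red | fish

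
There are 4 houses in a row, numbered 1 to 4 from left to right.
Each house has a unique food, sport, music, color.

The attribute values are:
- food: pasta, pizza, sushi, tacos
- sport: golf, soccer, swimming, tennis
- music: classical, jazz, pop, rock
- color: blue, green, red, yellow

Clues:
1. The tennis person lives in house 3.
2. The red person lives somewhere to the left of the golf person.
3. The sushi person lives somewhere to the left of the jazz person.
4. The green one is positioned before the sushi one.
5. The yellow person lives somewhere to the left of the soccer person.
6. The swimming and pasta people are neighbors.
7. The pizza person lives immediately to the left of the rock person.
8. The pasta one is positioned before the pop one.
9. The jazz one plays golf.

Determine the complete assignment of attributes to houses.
Solution:

House | Food | Sport | Music | Color
------------------------------------
  1   | pizza | swimming | classical | yellow
  2   | pasta | soccer | rock | green
  3   | sushi | tennis | pop | red
  4   | tacos | golf | jazz | blue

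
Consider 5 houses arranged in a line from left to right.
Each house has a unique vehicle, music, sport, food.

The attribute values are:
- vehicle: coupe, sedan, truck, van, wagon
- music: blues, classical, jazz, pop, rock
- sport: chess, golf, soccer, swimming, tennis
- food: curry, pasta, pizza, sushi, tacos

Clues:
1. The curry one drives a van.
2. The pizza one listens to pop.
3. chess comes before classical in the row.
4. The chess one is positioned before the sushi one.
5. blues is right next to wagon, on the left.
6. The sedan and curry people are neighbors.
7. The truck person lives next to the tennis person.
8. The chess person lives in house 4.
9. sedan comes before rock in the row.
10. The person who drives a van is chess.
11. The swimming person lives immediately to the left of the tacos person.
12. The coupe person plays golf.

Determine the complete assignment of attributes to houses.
Solution:

House | Vehicle | Music | Sport | Food
--------------------------------------
  1   | truck | blues | swimming | pasta
  2   | wagon | jazz | tennis | tacos
  3   | sedan | pop | soccer | pizza
  4   | van | rock | chess | curry
  5   | coupe | classical | golf | sushi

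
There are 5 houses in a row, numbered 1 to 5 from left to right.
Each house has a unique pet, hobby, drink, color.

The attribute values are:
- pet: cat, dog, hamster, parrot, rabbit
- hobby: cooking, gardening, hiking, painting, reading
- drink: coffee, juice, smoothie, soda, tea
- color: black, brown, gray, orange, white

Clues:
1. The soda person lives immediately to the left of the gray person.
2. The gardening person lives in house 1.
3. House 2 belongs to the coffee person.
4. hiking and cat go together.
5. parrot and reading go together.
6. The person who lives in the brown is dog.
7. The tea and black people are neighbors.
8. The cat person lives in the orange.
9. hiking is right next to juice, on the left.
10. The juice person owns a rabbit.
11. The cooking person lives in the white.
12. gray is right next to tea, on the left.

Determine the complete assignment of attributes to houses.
Solution:

House | Pet | Hobby | Drink | Color
-----------------------------------
  1   | dog | gardening | soda | brown
  2   | parrot | reading | coffee | gray
  3   | cat | hiking | tea | orange
  4   | rabbit | painting | juice | black
  5   | hamster | cooking | smoothie | white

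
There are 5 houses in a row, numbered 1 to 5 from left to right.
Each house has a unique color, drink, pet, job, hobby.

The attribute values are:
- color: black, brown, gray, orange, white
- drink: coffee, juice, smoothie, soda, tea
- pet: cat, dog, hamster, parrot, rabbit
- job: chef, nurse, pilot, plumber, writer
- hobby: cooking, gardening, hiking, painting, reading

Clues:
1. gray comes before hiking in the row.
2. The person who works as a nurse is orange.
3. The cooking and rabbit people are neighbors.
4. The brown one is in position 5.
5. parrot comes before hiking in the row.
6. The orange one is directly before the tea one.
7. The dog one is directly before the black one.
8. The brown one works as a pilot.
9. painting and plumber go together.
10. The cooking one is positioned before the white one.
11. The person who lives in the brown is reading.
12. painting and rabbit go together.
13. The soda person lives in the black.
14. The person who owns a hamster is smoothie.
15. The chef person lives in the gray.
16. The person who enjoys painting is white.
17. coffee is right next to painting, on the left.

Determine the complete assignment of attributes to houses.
Solution:

House | Color | Drink | Pet | Job | Hobby
-----------------------------------------
  1   | orange | coffee | parrot | nurse | cooking
  2   | white | tea | rabbit | plumber | painting
  3   | gray | juice | dog | chef | gardening
  4   | black | soda | cat | writer | hiking
  5   | brown | smoothie | hamster | pilot | reading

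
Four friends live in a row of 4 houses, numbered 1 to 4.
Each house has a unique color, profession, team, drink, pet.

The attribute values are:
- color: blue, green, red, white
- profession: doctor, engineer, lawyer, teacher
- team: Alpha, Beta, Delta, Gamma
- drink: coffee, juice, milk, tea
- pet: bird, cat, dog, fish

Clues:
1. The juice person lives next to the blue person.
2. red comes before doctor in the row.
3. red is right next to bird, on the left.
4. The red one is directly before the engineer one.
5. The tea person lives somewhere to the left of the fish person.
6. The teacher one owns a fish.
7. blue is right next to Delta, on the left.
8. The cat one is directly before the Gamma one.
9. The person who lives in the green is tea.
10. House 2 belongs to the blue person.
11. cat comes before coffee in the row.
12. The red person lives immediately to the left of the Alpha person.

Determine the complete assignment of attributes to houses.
Solution:

House | Color | Profession | Team | Drink | Pet
-----------------------------------------------
  1   | red | lawyer | Beta | juice | dog
  2   | blue | engineer | Alpha | milk | bird
  3   | green | doctor | Delta | tea | cat
  4   | white | teacher | Gamma | coffee | fish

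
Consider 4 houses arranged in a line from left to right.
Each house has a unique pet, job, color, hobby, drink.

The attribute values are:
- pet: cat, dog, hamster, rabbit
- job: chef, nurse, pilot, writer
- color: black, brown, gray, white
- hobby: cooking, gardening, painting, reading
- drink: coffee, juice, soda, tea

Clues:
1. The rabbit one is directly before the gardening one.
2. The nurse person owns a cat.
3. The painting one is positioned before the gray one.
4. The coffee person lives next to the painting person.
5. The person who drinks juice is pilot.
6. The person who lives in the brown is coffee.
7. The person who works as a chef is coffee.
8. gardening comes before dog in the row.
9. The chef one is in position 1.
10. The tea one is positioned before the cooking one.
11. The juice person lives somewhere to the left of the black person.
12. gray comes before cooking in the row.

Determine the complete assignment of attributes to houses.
Solution:

House | Pet | Job | Color | Hobby | Drink
-----------------------------------------
  1   | hamster | chef | brown | reading | coffee
  2   | rabbit | pilot | white | painting | juice
  3   | cat | nurse | gray | gardening | tea
  4   | dog | writer | black | cooking | soda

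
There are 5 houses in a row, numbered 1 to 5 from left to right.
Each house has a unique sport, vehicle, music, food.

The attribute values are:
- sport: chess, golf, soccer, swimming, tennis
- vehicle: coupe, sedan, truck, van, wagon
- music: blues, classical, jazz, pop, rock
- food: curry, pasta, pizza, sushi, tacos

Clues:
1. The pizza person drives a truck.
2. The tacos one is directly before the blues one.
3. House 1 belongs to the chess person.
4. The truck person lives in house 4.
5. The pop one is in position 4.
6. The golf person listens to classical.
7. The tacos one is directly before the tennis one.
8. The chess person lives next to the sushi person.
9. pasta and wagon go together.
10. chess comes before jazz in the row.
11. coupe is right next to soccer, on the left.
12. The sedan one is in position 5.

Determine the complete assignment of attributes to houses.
Solution:

House | Sport | Vehicle | Music | Food
--------------------------------------
  1   | chess | van | rock | tacos
  2   | tennis | coupe | blues | sushi
  3   | soccer | wagon | jazz | pasta
  4   | swimming | truck | pop | pizza
  5   | golf | sedan | classical | curry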